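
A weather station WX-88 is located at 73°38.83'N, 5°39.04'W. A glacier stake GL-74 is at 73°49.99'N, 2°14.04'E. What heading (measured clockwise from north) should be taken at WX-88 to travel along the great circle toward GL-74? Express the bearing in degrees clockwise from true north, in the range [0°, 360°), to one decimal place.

WX-88: φ = +73.64717°, λ = -5.65067°
GL-74: φ = +73.83317°, λ = +2.23400°
Δλ = 7.8847°
y = sin Δλ · cos φ₂ = 0.038196
x = cos φ₁ sin φ₂ − sin φ₁ cos φ₂ cos Δλ = 0.005772
θ = atan2(y, x) = 81.4065° → 81.4065° (mod 360°)

81.4°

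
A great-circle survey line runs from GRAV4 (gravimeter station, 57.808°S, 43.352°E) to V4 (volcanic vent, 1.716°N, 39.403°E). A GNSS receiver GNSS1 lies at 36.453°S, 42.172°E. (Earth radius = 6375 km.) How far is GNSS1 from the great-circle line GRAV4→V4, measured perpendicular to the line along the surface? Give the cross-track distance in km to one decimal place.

79.9 km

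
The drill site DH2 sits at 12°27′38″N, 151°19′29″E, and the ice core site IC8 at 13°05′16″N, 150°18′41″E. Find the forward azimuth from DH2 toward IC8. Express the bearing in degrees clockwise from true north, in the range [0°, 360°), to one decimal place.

302.5°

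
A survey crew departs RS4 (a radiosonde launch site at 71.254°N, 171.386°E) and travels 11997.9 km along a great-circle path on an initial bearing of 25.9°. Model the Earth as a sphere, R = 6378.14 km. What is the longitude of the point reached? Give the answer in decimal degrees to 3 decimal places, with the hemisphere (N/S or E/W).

33.195°W

δ = d/R = 11997.9/6378.14 = 1.881097 rad
φ₂ = arcsin(sin φ₁ cos δ + cos φ₁ sin δ cos θ)
   = arcsin(0.94695·-0.30534 + 0.32137·0.95224·0.89956) = -0.79414°
λ₂ = λ₁ + atan2(sin θ sin δ cos φ₁, cos δ − sin φ₁ sin φ₂) = -33.19510°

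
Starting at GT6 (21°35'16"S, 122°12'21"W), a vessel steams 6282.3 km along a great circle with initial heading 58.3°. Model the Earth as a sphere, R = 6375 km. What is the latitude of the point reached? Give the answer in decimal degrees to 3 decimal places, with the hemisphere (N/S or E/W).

11.771°N

GT6: φ = -21.58778°, λ = -122.20583°
δ = d/R = 6282.3/6375 = 0.985459 rad
φ₂ = arcsin(sin φ₁ cos δ + cos φ₁ sin δ cos θ)
   = arcsin(-0.36793·0.55248 + 0.92985·0.83353·0.52547) = 11.77090°
λ₂ = λ₁ + atan2(sin θ sin δ cos φ₁, cos δ − sin φ₁ sin φ₂) = -75.78635°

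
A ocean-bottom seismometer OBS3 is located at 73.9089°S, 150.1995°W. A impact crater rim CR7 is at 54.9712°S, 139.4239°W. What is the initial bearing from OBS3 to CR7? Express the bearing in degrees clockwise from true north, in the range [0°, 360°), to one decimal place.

18.8°

Δλ = 10.7756°
y = sin Δλ · cos φ₂ = 0.107315
x = cos φ₁ sin φ₂ − sin φ₁ cos φ₂ cos Δλ = 0.314815
θ = atan2(y, x) = 18.8233° → 18.8233° (mod 360°)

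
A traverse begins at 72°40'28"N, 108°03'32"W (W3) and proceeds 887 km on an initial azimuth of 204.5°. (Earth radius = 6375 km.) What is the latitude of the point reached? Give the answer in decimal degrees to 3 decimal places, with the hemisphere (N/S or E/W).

W3: φ = +72.67444°, λ = -108.05889°
δ = d/R = 887/6375 = 0.139137 rad
φ₂ = arcsin(sin φ₁ cos δ + cos φ₁ sin δ cos θ)
   = arcsin(0.95463·0.99034 + 0.29780·0.13869·-0.90996) = 65.20577°
λ₂ = λ₁ + atan2(sin θ sin δ cos φ₁, cos δ − sin φ₁ sin φ₂) = -115.94157°

65.206°N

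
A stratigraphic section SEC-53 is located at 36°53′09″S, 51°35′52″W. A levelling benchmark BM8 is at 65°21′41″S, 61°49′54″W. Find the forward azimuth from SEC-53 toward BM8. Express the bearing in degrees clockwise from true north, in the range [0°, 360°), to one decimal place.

188.8°

SEC-53: φ = -36.88583°, λ = -51.59778°
BM8: φ = -65.36139°, λ = -61.83167°
Δλ = -10.2339°
y = sin Δλ · cos φ₂ = -0.074068
x = cos φ₁ sin φ₂ − sin φ₁ cos φ₂ cos Δλ = -0.480765
θ = atan2(y, x) = -171.2417° → 188.7583° (mod 360°)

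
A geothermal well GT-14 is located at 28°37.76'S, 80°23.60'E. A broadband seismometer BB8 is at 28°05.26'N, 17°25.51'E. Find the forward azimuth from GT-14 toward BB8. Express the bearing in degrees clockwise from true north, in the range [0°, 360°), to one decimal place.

307.6°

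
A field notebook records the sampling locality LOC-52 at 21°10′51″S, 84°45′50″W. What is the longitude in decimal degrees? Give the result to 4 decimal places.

84.7639°W

84° + 45′/60 + 50″/3600 = 84 + 0.75000 + 0.01389 = 84.7639°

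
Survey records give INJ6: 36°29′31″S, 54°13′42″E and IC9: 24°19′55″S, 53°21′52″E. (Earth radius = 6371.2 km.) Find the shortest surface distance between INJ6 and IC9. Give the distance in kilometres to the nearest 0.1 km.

INJ6: φ = -36.49194°, λ = +54.22833°
IC9: φ = -24.33194°, λ = +53.36444°
Δφ = 12.1600°,  Δλ = -0.8639°
a = sin²(Δφ/2) + cos φ₁ cos φ₂ sin²(Δλ/2) = 0.011260
c = 2·arcsin(√a) = 0.212627 rad = 12.1826°
d = R·c = 6371.2 × 0.212627 = 1354.7 km

1354.7 km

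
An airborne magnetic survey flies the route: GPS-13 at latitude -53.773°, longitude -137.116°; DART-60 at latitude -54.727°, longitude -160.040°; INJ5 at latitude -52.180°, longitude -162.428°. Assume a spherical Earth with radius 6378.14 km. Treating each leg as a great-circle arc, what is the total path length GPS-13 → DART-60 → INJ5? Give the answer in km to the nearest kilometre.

1813 km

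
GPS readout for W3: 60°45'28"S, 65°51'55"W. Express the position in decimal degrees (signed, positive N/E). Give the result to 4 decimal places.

-60.7578°, -65.8653°

lat: 60.7578° S → -60.7578°
lon: 65.8653° W → -65.8653°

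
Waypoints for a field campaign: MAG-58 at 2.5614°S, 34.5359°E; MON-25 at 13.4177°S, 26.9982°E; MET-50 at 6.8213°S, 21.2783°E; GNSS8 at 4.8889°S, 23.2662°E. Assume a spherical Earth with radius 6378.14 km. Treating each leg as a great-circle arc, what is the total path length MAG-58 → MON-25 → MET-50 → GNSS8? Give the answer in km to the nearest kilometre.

2739 km

MAG-58→MON-25: c = 0.229828 rad, d = 1465.87 km
MON-25→MET-50: c = 0.151332 rad, d = 965.22 km
MET-50→GNSS8: c = 0.048256 rad, d = 307.78 km
Total = 1465.87 + 965.22 + 307.78 = 2738.87 km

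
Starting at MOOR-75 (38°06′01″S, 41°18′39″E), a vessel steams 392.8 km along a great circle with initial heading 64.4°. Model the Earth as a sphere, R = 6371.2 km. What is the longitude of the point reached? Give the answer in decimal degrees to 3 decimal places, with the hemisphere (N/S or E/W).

MOOR-75: φ = -38.10028°, λ = +41.31083°
δ = d/R = 392.8/6371.2 = 0.061652 rad
φ₂ = arcsin(sin φ₁ cos δ + cos φ₁ sin δ cos θ)
   = arcsin(-0.61704·0.99810 + 0.78693·0.06161·0.43209) = -36.50675°
λ₂ = λ₁ + atan2(sin θ sin δ cos φ₁, cos δ − sin φ₁ sin φ₂) = 45.27479°

45.275°E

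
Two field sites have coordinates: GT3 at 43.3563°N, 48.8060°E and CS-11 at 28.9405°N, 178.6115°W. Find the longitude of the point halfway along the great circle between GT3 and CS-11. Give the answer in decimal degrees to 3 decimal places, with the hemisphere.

126.978°E

Bx = cos φ₂ cos Δλ = -0.592153,  By = cos φ₂ sin Δλ = 0.644356
φₘ = atan2(sin φ₁ + sin φ₂, √((cos φ₁ + Bx)² + By²)) = 60.64351°
λₘ = λ₁ + atan2(By, cos φ₁ + Bx) = 126.97765°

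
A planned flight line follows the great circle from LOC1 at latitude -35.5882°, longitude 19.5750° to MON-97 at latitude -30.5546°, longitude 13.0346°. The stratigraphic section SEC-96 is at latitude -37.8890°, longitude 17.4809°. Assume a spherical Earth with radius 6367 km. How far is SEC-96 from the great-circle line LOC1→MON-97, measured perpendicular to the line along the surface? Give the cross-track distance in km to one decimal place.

315.1 km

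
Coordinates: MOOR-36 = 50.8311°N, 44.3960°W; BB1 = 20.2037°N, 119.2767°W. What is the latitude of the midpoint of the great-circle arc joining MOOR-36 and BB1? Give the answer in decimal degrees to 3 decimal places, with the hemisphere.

Bx = cos φ₂ cos Δλ = 0.244781,  By = cos φ₂ sin Δλ = -0.905985
φₘ = atan2(sin φ₁ + sin φ₂, √((cos φ₁ + Bx)² + By²)) = 41.63859°
λₘ = λ₁ + atan2(By, cos φ₁ + Bx) = -90.34729°

41.639°N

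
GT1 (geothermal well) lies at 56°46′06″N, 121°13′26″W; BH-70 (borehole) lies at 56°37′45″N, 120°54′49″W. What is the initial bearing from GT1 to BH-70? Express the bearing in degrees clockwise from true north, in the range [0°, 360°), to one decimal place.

GT1: φ = +56.76833°, λ = -121.22389°
BH-70: φ = +56.62917°, λ = -120.91361°
Δλ = 0.3103°
y = sin Δλ · cos φ₂ = 0.002979
x = cos φ₁ sin φ₂ − sin φ₁ cos φ₂ cos Δλ = -0.002422
θ = atan2(y, x) = 129.1163° → 129.1163° (mod 360°)

129.1°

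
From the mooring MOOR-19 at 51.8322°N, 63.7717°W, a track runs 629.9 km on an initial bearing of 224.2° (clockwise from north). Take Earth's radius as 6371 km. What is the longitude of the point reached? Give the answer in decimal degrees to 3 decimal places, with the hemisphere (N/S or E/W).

δ = d/R = 629.9/6371 = 0.098870 rad
φ₂ = arcsin(sin φ₁ cos δ + cos φ₁ sin δ cos θ)
   = arcsin(0.78620·0.99512 + 0.61797·0.09871·-0.71691) = 47.61519°
λ₂ = λ₁ + atan2(sin θ sin δ cos φ₁, cos δ − sin φ₁ sin φ₂) = -69.63097°

69.631°W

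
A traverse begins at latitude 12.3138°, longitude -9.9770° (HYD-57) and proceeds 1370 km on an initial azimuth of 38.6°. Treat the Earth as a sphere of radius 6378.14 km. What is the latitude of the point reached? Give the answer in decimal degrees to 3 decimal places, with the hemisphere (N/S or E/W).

δ = d/R = 1370/6378.14 = 0.214796 rad
φ₂ = arcsin(sin φ₁ cos δ + cos φ₁ sin δ cos θ)
   = arcsin(0.21327·0.97702 + 0.97699·0.21315·0.78152) = 21.78423°
λ₂ = λ₁ + atan2(sin θ sin δ cos φ₁, cos δ − sin φ₁ sin φ₂) = -1.74363°

21.784°N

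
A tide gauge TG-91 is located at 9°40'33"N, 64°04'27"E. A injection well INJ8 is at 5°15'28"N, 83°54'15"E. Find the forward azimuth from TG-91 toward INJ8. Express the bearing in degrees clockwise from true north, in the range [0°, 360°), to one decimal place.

101.2°

TG-91: φ = +9.67583°, λ = +64.07417°
INJ8: φ = +5.25778°, λ = +83.90417°
Δλ = 19.8300°
y = sin Δλ · cos φ₂ = 0.337803
x = cos φ₁ sin φ₂ − sin φ₁ cos φ₂ cos Δλ = -0.067109
θ = atan2(y, x) = 101.2362° → 101.2362° (mod 360°)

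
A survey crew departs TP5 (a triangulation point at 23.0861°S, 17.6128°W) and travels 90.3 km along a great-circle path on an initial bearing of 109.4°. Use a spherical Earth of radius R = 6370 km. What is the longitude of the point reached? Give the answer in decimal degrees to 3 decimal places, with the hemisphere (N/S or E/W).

δ = d/R = 90.3/6370 = 0.014176 rad
φ₂ = arcsin(sin φ₁ cos δ + cos φ₁ sin δ cos θ)
   = arcsin(-0.39211·0.99990 + 0.91992·0.01418·-0.33216) = -23.35369°
λ₂ = λ₁ + atan2(sin θ sin δ cos φ₁, cos δ − sin φ₁ sin φ₂) = -16.77834°

16.778°W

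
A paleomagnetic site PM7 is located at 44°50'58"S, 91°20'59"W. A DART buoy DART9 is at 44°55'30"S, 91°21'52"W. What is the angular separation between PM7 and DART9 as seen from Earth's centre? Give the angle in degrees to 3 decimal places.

PM7: φ = -44.84944°, λ = -91.34972°
DART9: φ = -44.92500°, λ = -91.36444°
Δφ = -0.0756°,  Δλ = -0.0147°
a = sin²(Δφ/2) + cos φ₁ cos φ₂ sin²(Δλ/2) = 0.000000
c = 2·arcsin(√a) = 0.001331 rad = 0.0763°

0.076°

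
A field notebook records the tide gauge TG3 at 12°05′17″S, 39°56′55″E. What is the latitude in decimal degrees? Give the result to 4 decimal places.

12.0881°S

12° + 5′/60 + 17″/3600 = 12 + 0.08333 + 0.00472 = 12.0881°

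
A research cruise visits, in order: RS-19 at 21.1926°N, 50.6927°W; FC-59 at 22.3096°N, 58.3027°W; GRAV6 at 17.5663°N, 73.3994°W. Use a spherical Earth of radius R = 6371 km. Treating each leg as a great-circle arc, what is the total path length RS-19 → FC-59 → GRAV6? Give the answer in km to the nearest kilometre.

2458 km

RS-19→FC-59: c = 0.124879 rad, d = 795.60 km
FC-59→GRAV6: c = 0.260990 rad, d = 1662.76 km
Total = 795.60 + 1662.76 = 2458.37 km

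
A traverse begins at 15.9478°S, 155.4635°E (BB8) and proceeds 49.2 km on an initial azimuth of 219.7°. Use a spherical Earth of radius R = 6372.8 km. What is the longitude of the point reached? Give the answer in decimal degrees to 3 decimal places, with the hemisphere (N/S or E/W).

155.169°E

δ = d/R = 49.2/6372.8 = 0.007720 rad
φ₂ = arcsin(sin φ₁ cos δ + cos φ₁ sin δ cos θ)
   = arcsin(-0.27476·0.99997 + 0.96151·0.00772·-0.76940) = -16.28794°
λ₂ = λ₁ + atan2(sin θ sin δ cos φ₁, cos δ − sin φ₁ sin φ₂) = 155.16913°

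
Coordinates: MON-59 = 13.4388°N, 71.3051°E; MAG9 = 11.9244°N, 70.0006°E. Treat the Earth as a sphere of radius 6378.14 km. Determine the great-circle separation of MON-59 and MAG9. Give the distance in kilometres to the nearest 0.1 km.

220.2 km

Δφ = -1.5144°,  Δλ = -1.3045°
a = sin²(Δφ/2) + cos φ₁ cos φ₂ sin²(Δλ/2) = 0.000298
c = 2·arcsin(√a) = 0.034525 rad = 1.9781°
d = R·c = 6378.14 × 0.034525 = 220.2 km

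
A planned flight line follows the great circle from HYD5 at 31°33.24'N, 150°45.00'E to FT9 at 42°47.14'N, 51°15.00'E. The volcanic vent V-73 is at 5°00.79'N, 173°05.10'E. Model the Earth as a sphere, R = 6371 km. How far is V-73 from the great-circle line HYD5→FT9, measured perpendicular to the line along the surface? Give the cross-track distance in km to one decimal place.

342.6 km

HYD5: φ = +31.55400°, λ = +150.75000°
FT9: φ = +42.78567°, λ = +51.25000°
V-73: φ = +5.01317°, λ = +173.08500°
δ₁₃ = central angle HYD5→V-73 = 0.590018 rad  (haversine)
θ₁₃ = bearing HYD5→V-73 = 137.124°,  θ₁₂ = bearing HYD5→FT9 = 311.581°
dₓₜ = R·arcsin(sin δ₁₃ · sin(θ₁₃ − θ₁₂)) = 6371·arcsin(0.55638·sin(-174.457°)) = -342.560 km
|dₓₜ| = 342.560 km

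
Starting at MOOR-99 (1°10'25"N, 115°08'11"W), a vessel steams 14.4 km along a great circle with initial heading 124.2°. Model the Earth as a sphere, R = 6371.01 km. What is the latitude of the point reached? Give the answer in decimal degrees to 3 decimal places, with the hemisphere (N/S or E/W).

MOOR-99: φ = +1.17361°, λ = -115.13639°
δ = d/R = 14.4/6371.01 = 0.002260 rad
φ₂ = arcsin(sin φ₁ cos δ + cos φ₁ sin δ cos θ)
   = arcsin(0.02048·1.00000 + 0.99979·0.00226·-0.56208) = 1.10082°
λ₂ = λ₁ + atan2(sin θ sin δ cos φ₁, cos δ − sin φ₁ sin φ₂) = -115.02926°

1.101°N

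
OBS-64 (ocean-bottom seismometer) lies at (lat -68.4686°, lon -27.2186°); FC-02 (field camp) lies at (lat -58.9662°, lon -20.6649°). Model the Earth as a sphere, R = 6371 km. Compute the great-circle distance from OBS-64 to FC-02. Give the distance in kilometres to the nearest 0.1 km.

Δφ = 9.5024°,  Δλ = 6.5537°
a = sin²(Δφ/2) + cos φ₁ cos φ₂ sin²(Δλ/2) = 0.007479
c = 2·arcsin(√a) = 0.173177 rad = 9.9223°
d = R·c = 6371 × 0.173177 = 1103.3 km

1103.3 km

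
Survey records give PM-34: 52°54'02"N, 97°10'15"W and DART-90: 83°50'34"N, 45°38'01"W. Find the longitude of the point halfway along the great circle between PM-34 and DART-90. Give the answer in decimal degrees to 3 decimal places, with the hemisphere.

PM-34: φ = +52.90056°, λ = -97.17083°
DART-90: φ = +83.84278°, λ = -45.63361°
Bx = cos φ₂ cos Δλ = 0.066715,  By = cos φ₂ sin Δλ = 0.083984
φₘ = atan2(sin φ₁ + sin φ₂, √((cos φ₁ + Bx)² + By²)) = 69.35358°
λₘ = λ₁ + atan2(By, cos φ₁ + Bx) = -90.02525°

90.025°W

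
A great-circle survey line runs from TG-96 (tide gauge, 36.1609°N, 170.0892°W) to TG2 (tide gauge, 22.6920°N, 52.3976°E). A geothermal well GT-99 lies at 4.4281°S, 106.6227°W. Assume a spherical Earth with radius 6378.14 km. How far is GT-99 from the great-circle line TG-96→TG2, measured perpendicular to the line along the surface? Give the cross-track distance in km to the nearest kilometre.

3032 km

δ₁₃ = central angle TG-96→GT-99 = 1.251359 rad  (haversine)
θ₁₃ = bearing TG-96→GT-99 = 110.027°,  θ₁₂ = bearing TG-96→TG2 = 318.844°
dₓₜ = R·arcsin(sin δ₁₃ · sin(θ₁₃ − θ₁₂)) = 6378.14·arcsin(0.94941·sin(-208.817°)) = 3031.700 km
|dₓₜ| = 3031.700 km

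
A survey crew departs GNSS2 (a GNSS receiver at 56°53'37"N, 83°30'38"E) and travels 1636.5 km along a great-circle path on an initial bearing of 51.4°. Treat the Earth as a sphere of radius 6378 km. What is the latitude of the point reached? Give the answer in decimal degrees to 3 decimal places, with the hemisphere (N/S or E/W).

63.729°N

GNSS2: φ = +56.89361°, λ = +83.51056°
δ = d/R = 1636.5/6378 = 0.256585 rad
φ₂ = arcsin(sin φ₁ cos δ + cos φ₁ sin δ cos θ)
   = arcsin(0.83766·0.96726 + 0.54620·0.25378·0.62388) = 63.72925°
λ₂ = λ₁ + atan2(sin θ sin δ cos φ₁, cos δ − sin φ₁ sin φ₂) = 110.13217°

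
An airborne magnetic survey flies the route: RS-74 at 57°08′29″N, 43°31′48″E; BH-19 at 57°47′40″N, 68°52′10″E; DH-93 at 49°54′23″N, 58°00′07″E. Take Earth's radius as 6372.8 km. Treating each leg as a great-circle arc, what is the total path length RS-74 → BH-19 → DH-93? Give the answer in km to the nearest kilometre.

RS-74: φ = +57.14139°, λ = +43.53000°
BH-19: φ = +57.79444°, λ = +68.86944°
DH-93: φ = +49.90639°, λ = +58.00194°
RS-74→BH-19: c = 0.236714 rad, d = 1508.53 km
BH-19→DH-93: c = 0.176966 rad, d = 1127.77 km
Total = 1508.53 + 1127.77 = 2636.30 km

2636 km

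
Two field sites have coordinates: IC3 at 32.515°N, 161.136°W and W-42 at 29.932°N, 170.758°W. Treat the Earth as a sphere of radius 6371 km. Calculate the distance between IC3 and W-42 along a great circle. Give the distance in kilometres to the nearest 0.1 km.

958.5 km

Δφ = -2.5830°,  Δλ = -9.6220°
a = sin²(Δφ/2) + cos φ₁ cos φ₂ sin²(Δλ/2) = 0.005648
c = 2·arcsin(√a) = 0.150452 rad = 8.6203°
d = R·c = 6371 × 0.150452 = 958.5 km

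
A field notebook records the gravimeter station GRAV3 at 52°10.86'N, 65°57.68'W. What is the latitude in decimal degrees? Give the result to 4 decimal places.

52° + 10.86′/60 = 52 + 0.18100 = 52.1810°

52.1810°N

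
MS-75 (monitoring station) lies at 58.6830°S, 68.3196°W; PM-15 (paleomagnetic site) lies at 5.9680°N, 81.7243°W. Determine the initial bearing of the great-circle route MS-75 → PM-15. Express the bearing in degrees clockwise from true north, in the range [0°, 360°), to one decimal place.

Δλ = -13.4047°
y = sin Δλ · cos φ₂ = -0.230571
x = cos φ₁ sin φ₂ − sin φ₁ cos φ₂ cos Δλ = 0.880569
θ = atan2(y, x) = -14.6731° → 345.3269° (mod 360°)

345.3°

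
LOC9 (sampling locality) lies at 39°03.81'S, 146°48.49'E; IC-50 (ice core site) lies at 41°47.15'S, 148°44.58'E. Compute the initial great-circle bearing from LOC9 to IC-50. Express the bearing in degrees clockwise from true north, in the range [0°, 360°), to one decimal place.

LOC9: φ = -39.06350°, λ = +146.80817°
IC-50: φ = -41.78583°, λ = +148.74300°
Δλ = 1.9348°
y = sin Δλ · cos φ₂ = 0.025175
x = cos φ₁ sin φ₂ − sin φ₁ cos φ₂ cos Δλ = -0.047764
θ = atan2(y, x) = 152.2075° → 152.2075° (mod 360°)

152.2°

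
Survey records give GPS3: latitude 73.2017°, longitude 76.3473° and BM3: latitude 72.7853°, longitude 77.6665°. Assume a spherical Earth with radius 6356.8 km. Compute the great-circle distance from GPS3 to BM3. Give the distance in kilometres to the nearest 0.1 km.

63.0 km

Δφ = -0.4164°,  Δλ = 1.3192°
a = sin²(Δφ/2) + cos φ₁ cos φ₂ sin²(Δλ/2) = 0.000025
c = 2·arcsin(√a) = 0.009907 rad = 0.5677°
d = R·c = 6356.8 × 0.009907 = 63.0 km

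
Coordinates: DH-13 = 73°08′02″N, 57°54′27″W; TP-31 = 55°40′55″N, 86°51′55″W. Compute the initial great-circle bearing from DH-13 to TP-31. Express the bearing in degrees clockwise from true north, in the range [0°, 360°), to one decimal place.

DH-13: φ = +73.13389°, λ = -57.90750°
TP-31: φ = +55.68194°, λ = -86.86528°
Δλ = -28.9578°
y = sin Δλ · cos φ₂ = -0.272966
x = cos φ₁ sin φ₂ − sin φ₁ cos φ₂ cos Δλ = -0.232451
θ = atan2(y, x) = -130.4170° → 229.5830° (mod 360°)

229.6°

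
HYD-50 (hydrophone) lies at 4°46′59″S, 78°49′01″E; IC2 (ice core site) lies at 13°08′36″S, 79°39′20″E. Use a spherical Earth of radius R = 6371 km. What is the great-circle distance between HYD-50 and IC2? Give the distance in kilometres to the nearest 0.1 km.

934.2 km

HYD-50: φ = -4.78306°, λ = +78.81694°
IC2: φ = -13.14333°, λ = +79.65556°
Δφ = -8.3603°,  Δλ = 0.8386°
a = sin²(Δφ/2) + cos φ₁ cos φ₂ sin²(Δλ/2) = 0.005365
c = 2·arcsin(√a) = 0.146628 rad = 8.4011°
d = R·c = 6371 × 0.146628 = 934.2 km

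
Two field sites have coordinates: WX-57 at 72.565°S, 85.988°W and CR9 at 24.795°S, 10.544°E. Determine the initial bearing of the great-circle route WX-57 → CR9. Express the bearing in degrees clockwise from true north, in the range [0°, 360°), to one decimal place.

104.0°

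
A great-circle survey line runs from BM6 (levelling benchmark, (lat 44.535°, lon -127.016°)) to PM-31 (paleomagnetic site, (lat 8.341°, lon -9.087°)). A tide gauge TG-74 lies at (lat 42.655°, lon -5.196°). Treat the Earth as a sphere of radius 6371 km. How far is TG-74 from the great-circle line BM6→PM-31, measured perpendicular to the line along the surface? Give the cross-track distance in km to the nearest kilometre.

δ₁₃ = central angle BM6→TG-74 = 1.370652 rad  (haversine)
θ₁₃ = bearing BM6→TG-74 = 39.616°,  θ₁₂ = bearing BM6→PM-31 = 63.891°
dₓₜ = R·arcsin(sin δ₁₃ · sin(θ₁₃ − θ₁₂)) = 6371·arcsin(0.98004·sin(-24.275°)) = -2641.996 km
|dₓₜ| = 2641.996 km

2642 km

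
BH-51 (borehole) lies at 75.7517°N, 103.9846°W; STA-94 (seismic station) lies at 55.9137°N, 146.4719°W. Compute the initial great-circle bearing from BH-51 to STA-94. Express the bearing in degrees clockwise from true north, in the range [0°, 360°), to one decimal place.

242.5°

Δλ = -42.4873°
y = sin Δλ · cos φ₂ = -0.378537
x = cos φ₁ sin φ₂ − sin φ₁ cos φ₂ cos Δλ = -0.196732
θ = atan2(y, x) = -117.4617° → 242.5383° (mod 360°)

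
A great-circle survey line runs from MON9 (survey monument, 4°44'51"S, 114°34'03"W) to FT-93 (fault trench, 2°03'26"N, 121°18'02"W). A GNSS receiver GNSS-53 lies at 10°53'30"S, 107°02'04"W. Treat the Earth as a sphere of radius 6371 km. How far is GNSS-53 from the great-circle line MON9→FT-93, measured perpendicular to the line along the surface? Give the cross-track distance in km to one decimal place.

98.0 km

MON9: φ = -4.74750°, λ = -114.56750°
FT-93: φ = +2.05722°, λ = -121.30056°
GNSS-53: φ = -10.89167°, λ = -107.03444°
δ₁₃ = central angle MON9→GNSS-53 = 0.168665 rad  (haversine)
θ₁₃ = bearing MON9→GNSS-53 = 129.924°,  θ₁₂ = bearing MON9→FT-93 = 315.182°
dₓₜ = R·arcsin(sin δ₁₃ · sin(θ₁₃ − θ₁₂)) = 6371·arcsin(0.16787·sin(-185.258°)) = 98.015 km
|dₓₜ| = 98.015 km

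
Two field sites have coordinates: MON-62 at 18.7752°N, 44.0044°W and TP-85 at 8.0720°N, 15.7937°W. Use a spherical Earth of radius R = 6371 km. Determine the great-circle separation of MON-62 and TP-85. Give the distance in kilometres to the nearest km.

Δφ = -10.7032°,  Δλ = 28.2107°
a = sin²(Δφ/2) + cos φ₁ cos φ₂ sin²(Δλ/2) = 0.064374
c = 2·arcsin(√a) = 0.513048 rad = 29.3955°
d = R·c = 6371 × 0.513048 = 3268.6 km

3269 km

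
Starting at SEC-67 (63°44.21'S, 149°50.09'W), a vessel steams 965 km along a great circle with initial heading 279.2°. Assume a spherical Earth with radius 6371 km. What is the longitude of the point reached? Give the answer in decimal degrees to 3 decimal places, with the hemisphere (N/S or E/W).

167.811°W

SEC-67: φ = -63.73683°, λ = -149.83483°
δ = d/R = 965/6371 = 0.151468 rad
φ₂ = arcsin(sin φ₁ cos δ + cos φ₁ sin δ cos θ)
   = arcsin(-0.89677·0.98855 + 0.44249·0.15089·0.15988) = -61.14321°
λ₂ = λ₁ + atan2(sin θ sin δ cos φ₁, cos δ − sin φ₁ sin φ₂) = -167.81108°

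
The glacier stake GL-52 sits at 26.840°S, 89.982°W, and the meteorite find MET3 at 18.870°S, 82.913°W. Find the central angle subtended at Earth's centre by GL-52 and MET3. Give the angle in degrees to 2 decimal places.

10.29°

Δφ = 7.9700°,  Δλ = 7.0690°
a = sin²(Δφ/2) + cos φ₁ cos φ₂ sin²(Δλ/2) = 0.008039
c = 2·arcsin(√a) = 0.179557 rad = 10.2879°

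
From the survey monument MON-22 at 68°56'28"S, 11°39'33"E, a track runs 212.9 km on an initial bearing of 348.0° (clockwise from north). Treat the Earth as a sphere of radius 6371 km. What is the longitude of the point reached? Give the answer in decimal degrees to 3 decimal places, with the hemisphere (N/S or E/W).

10.638°E

MON-22: φ = -68.94111°, λ = +11.65917°
δ = d/R = 212.9/6371 = 0.033417 rad
φ₂ = arcsin(sin φ₁ cos δ + cos φ₁ sin δ cos θ)
   = arcsin(-0.93321·0.99944 + 0.35933·0.03341·0.97815) = -67.06500°
λ₂ = λ₁ + atan2(sin θ sin δ cos φ₁, cos δ − sin φ₁ sin φ₂) = 10.63777°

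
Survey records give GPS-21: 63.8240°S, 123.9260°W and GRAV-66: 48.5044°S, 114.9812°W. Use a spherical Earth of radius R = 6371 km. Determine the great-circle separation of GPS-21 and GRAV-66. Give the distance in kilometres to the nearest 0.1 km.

1787.2 km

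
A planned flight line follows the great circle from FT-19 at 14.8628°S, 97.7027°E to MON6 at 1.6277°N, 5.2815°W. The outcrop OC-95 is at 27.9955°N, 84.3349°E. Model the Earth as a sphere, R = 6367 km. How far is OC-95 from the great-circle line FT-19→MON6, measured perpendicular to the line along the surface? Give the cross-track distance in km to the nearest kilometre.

4761 km

δ₁₃ = central angle FT-19→OC-95 = 0.781419 rad  (haversine)
θ₁₃ = bearing FT-19→OC-95 = 343.150°,  θ₁₂ = bearing FT-19→MON6 = 268.227°
dₓₜ = R·arcsin(sin δ₁₃ · sin(θ₁₃ − θ₁₂)) = 6367·arcsin(0.70429·sin(74.923°)) = 4761.397 km
|dₓₜ| = 4761.397 km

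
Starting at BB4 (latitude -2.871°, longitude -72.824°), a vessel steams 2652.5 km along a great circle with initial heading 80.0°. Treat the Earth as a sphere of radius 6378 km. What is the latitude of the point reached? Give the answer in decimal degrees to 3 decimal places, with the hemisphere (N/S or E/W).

δ = d/R = 2652.5/6378 = 0.415883 rad
φ₂ = arcsin(sin φ₁ cos δ + cos φ₁ sin δ cos θ)
   = arcsin(-0.05009·0.91476 + 0.99874·0.40400·0.17365) = 1.38941°
λ₂ = λ₁ + atan2(sin θ sin δ cos φ₁, cos δ − sin φ₁ sin φ₂) = -49.37223°

1.389°N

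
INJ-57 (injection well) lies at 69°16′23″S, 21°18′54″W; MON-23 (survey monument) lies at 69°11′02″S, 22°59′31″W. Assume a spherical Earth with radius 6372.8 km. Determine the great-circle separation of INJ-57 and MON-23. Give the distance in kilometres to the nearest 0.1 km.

INJ-57: φ = -69.27306°, λ = -21.31500°
MON-23: φ = -69.18389°, λ = -22.99194°
Δφ = 0.0892°,  Δλ = -1.6769°
a = sin²(Δφ/2) + cos φ₁ cos φ₂ sin²(Δλ/2) = 0.000028
c = 2·arcsin(√a) = 0.010495 rad = 0.6013°
d = R·c = 6372.8 × 0.010495 = 66.9 km

66.9 km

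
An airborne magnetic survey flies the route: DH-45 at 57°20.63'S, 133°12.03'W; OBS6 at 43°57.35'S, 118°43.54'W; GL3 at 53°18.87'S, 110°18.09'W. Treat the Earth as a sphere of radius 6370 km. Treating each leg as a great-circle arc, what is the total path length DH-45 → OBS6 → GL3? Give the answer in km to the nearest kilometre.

DH-45: φ = -57.34383°, λ = -133.20050°
OBS6: φ = -43.95583°, λ = -118.72567°
GL3: φ = -53.31450°, λ = -110.30150°
DH-45→OBS6: c = 0.282023 rad, d = 1796.49 km
OBS6→GL3: c = 0.189760 rad, d = 1208.77 km
Total = 1796.49 + 1208.77 = 3005.26 km

3005 km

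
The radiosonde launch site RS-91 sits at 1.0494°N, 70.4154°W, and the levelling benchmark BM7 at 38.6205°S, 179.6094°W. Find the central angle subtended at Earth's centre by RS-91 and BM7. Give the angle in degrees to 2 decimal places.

105.56°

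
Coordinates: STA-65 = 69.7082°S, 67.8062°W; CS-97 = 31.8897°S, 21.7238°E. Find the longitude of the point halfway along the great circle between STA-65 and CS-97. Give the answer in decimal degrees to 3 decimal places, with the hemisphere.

0.426°W

Bx = cos φ₂ cos Δλ = 0.006965,  By = cos φ₂ sin Δλ = 0.849038
φₘ = atan2(sin φ₁ + sin φ₂, √((cos φ₁ + Bx)² + By²)) = -57.89914°
λₘ = λ₁ + atan2(By, cos φ₁ + Bx) = -0.42609°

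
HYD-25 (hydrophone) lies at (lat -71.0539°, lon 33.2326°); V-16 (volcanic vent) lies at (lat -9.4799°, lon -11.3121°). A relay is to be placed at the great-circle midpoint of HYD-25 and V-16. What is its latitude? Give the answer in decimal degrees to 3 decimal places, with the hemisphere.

41.873°S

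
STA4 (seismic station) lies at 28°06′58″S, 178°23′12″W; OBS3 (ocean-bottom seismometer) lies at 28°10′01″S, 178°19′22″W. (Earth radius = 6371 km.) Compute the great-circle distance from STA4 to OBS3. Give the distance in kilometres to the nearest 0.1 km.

STA4: φ = -28.11611°, λ = -178.38667°
OBS3: φ = -28.16694°, λ = -178.32278°
Δφ = -0.0508°,  Δλ = 0.0639°
a = sin²(Δφ/2) + cos φ₁ cos φ₂ sin²(Δλ/2) = 0.000000
c = 2·arcsin(√a) = 0.001324 rad = 0.0759°
d = R·c = 6371 × 0.001324 = 8.4 km

8.4 km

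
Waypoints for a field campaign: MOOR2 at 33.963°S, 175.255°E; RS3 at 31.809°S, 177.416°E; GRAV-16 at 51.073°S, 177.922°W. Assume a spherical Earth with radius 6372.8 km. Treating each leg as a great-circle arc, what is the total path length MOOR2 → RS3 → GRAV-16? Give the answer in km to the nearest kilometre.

MOOR2→RS3: c = 0.049155 rad, d = 313.25 km
RS3→GRAV-16: c = 0.341534 rad, d = 2176.53 km
Total = 313.25 + 2176.53 = 2489.78 km

2490 km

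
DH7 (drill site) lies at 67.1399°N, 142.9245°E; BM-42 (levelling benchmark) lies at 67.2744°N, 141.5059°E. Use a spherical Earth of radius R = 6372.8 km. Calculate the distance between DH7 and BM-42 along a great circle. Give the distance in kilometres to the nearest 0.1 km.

62.9 km

Δφ = 0.1345°,  Δλ = -1.4186°
a = sin²(Δφ/2) + cos φ₁ cos φ₂ sin²(Δλ/2) = 0.000024
c = 2·arcsin(√a) = 0.009875 rad = 0.5658°
d = R·c = 6372.8 × 0.009875 = 62.9 km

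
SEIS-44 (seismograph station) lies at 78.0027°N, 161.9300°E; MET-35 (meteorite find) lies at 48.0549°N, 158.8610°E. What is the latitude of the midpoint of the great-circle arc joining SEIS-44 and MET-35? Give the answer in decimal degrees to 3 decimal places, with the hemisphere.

Bx = cos φ₂ cos Δλ = 0.667460,  By = cos φ₂ sin Δλ = -0.035786
φₘ = atan2(sin φ₁ + sin φ₂, √((cos φ₁ + Bx)² + By²)) = 63.03481°
λₘ = λ₁ + atan2(By, cos φ₁ + Bx) = 159.58887°

63.035°N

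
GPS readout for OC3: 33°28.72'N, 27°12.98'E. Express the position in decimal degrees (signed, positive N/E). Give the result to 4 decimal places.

+33.4787°, +27.2163°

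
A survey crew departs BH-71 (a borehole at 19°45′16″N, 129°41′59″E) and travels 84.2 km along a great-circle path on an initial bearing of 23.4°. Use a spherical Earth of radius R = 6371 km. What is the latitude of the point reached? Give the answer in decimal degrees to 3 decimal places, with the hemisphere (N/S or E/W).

BH-71: φ = +19.75444°, λ = +129.69972°
δ = d/R = 84.2/6371 = 0.013216 rad
φ₂ = arcsin(sin φ₁ cos δ + cos φ₁ sin δ cos θ)
   = arcsin(0.33799·0.99991 + 0.94115·0.01322·0.91775) = 20.44911°
λ₂ = λ₁ + atan2(sin θ sin δ cos φ₁, cos δ − sin φ₁ sin φ₂) = 130.02067°

20.449°N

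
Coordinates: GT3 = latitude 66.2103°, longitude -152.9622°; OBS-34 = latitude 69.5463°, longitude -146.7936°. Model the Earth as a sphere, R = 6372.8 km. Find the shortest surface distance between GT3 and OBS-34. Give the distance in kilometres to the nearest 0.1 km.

Δφ = 3.3360°,  Δλ = 6.1686°
a = sin²(Δφ/2) + cos φ₁ cos φ₂ sin²(Δλ/2) = 0.001255
c = 2·arcsin(√a) = 0.070877 rad = 4.0609°
d = R·c = 6372.8 × 0.070877 = 451.7 km

451.7 km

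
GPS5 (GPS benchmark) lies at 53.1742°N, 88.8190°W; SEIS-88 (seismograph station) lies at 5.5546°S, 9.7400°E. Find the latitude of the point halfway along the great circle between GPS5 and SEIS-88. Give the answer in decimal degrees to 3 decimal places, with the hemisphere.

33.020°N

Bx = cos φ₂ cos Δλ = -0.148129,  By = cos φ₂ sin Δλ = 0.984220
φₘ = atan2(sin φ₁ + sin φ₂, √((cos φ₁ + Bx)² + By²)) = 33.01970°
λₘ = λ₁ + atan2(By, cos φ₁ + Bx) = -23.44999°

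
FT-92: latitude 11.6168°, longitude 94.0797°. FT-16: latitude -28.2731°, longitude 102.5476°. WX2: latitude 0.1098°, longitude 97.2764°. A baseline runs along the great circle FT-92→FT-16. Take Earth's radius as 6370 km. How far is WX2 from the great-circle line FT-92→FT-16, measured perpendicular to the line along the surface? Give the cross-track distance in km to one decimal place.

δ₁₃ = central angle FT-92→WX2 = 0.208337 rad  (haversine)
θ₁₃ = bearing FT-92→WX2 = 164.359°,  θ₁₂ = bearing FT-92→FT-16 = 168.534°
dₓₜ = R·arcsin(sin δ₁₃ · sin(θ₁₃ − θ₁₂)) = 6370·arcsin(0.20683·sin(-4.175°)) = -95.924 km
|dₓₜ| = 95.924 km

95.9 km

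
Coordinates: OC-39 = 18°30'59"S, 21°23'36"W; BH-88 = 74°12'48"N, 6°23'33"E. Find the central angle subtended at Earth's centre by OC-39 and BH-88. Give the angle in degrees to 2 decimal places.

94.44°

OC-39: φ = -18.51639°, λ = -21.39333°
BH-88: φ = +74.21333°, λ = +6.39250°
Δφ = 92.7297°,  Δλ = 27.7858°
a = sin²(Δφ/2) + cos φ₁ cos φ₂ sin²(Δλ/2) = 0.538685
c = 2·arcsin(√a) = 1.648244 rad = 94.4374°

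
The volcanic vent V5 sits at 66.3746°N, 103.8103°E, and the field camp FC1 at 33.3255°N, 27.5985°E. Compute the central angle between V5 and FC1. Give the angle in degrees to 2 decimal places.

54.33°

Δφ = -33.0491°,  Δλ = -76.2118°
a = sin²(Δφ/2) + cos φ₁ cos φ₂ sin²(Δλ/2) = 0.208423
c = 2·arcsin(√a) = 0.948190 rad = 54.3273°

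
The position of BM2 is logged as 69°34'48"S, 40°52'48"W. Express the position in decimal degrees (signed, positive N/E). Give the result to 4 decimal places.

-69.5800°, -40.8800°

lat: 69.5800° S → -69.5800°
lon: 40.8800° W → -40.8800°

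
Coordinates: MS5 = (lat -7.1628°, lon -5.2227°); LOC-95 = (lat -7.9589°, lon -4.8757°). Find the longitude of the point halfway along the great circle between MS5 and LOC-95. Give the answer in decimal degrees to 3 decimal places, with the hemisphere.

Bx = cos φ₂ cos Δλ = 0.990349,  By = cos φ₂ sin Δλ = 0.005998
φₘ = atan2(sin φ₁ + sin φ₂, √((cos φ₁ + Bx)² + By²)) = -7.56088°
λₘ = λ₁ + atan2(By, cos φ₁ + Bx) = -5.04936°

5.049°W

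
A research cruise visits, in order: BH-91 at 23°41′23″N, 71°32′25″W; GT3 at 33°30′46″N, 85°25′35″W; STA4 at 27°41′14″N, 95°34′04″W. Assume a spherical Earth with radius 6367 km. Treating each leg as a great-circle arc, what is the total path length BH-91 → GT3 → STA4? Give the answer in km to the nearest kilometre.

BH-91: φ = +23.68972°, λ = -71.54028°
GT3: φ = +33.51278°, λ = -85.42639°
STA4: φ = +27.68722°, λ = -95.56778°
BH-91→GT3: c = 0.272780 rad, d = 1736.79 km
GT3→STA4: c = 0.183009 rad, d = 1165.22 km
Total = 1736.79 + 1165.22 = 2902.01 km

2902 km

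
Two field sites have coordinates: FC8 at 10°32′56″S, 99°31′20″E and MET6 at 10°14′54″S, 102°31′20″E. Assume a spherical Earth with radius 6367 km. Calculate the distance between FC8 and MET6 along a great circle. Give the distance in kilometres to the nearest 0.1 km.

329.6 km

FC8: φ = -10.54889°, λ = +99.52222°
MET6: φ = -10.24833°, λ = +102.52222°
Δφ = 0.3006°,  Δλ = 3.0000°
a = sin²(Δφ/2) + cos φ₁ cos φ₂ sin²(Δλ/2) = 0.000670
c = 2·arcsin(√a) = 0.051766 rad = 2.9660°
d = R·c = 6367 × 0.051766 = 329.6 km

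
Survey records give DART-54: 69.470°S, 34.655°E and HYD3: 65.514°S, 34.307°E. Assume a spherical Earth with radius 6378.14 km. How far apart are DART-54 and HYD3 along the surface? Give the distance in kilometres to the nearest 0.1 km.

440.6 km

Δφ = 3.9560°,  Δλ = -0.3480°
a = sin²(Δφ/2) + cos φ₁ cos φ₂ sin²(Δλ/2) = 0.001193
c = 2·arcsin(√a) = 0.069084 rad = 3.9582°
d = R·c = 6378.14 × 0.069084 = 440.6 km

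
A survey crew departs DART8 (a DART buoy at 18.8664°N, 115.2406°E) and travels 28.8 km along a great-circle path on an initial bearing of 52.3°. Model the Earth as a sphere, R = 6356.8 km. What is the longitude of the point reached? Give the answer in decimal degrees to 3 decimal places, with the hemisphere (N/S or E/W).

δ = d/R = 28.8/6356.8 = 0.004531 rad
φ₂ = arcsin(sin φ₁ cos δ + cos φ₁ sin δ cos θ)
   = arcsin(0.32336·0.99999 + 0.94628·0.00453·0.61153) = 19.02502°
λ₂ = λ₁ + atan2(sin θ sin δ cos φ₁, cos δ − sin φ₁ sin φ₂) = 115.45786°

115.458°E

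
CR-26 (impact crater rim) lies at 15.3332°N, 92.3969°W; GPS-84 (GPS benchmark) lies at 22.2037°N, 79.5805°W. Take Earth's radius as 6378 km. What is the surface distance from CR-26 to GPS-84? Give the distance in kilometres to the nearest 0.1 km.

1551.1 km

Δφ = 6.8705°,  Δλ = 12.8164°
a = sin²(Δφ/2) + cos φ₁ cos φ₂ sin²(Δλ/2) = 0.014713
c = 2·arcsin(√a) = 0.243195 rad = 13.9341°
d = R·c = 6378 × 0.243195 = 1551.1 km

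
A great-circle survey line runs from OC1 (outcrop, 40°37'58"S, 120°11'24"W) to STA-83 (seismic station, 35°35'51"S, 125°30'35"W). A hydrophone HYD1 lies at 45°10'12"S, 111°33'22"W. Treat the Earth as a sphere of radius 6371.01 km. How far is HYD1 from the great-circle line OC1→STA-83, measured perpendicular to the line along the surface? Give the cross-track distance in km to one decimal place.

150.5 km

OC1: φ = -40.63278°, λ = -120.19000°
STA-83: φ = -35.59750°, λ = -125.50972°
HYD1: φ = -45.17000°, λ = -111.55611°
δ₁₃ = central angle OC1→HYD1 = 0.135728 rad  (haversine)
θ₁₃ = bearing OC1→HYD1 = 128.541°,  θ₁₂ = bearing OC1→STA-83 = 318.593°
dₓₜ = R·arcsin(sin δ₁₃ · sin(θ₁₃ − θ₁₂)) = 6371.01·arcsin(0.13531·sin(-190.052°)) = 150.475 km
|dₓₜ| = 150.475 km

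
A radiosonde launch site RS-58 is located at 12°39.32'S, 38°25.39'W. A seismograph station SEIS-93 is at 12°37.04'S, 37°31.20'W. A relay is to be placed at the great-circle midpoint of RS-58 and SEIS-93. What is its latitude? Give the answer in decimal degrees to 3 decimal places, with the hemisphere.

RS-58: φ = -12.65533°, λ = -38.42317°
SEIS-93: φ = -12.61733°, λ = -37.52000°
Bx = cos φ₂ cos Δλ = 0.975729,  By = cos φ₂ sin Δλ = 0.015382
φₘ = atan2(sin φ₁ + sin φ₂, √((cos φ₁ + Bx)² + By²)) = -12.63671°
λₘ = λ₁ + atan2(By, cos φ₁ + Bx) = -37.97155°

12.637°S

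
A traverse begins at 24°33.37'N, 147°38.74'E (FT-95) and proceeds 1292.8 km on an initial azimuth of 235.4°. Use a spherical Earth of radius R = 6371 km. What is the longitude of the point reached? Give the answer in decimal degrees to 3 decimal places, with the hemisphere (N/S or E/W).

FT-95: φ = +24.55617°, λ = +147.64567°
δ = d/R = 1292.8/6371 = 0.202919 rad
φ₂ = arcsin(sin φ₁ cos δ + cos φ₁ sin δ cos θ)
   = arcsin(0.41559·0.97948 + 0.90955·0.20153·-0.56784) = 17.63615°
λ₂ = λ₁ + atan2(sin θ sin δ cos φ₁, cos δ − sin φ₁ sin φ₂) = 137.62126°

137.621°E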